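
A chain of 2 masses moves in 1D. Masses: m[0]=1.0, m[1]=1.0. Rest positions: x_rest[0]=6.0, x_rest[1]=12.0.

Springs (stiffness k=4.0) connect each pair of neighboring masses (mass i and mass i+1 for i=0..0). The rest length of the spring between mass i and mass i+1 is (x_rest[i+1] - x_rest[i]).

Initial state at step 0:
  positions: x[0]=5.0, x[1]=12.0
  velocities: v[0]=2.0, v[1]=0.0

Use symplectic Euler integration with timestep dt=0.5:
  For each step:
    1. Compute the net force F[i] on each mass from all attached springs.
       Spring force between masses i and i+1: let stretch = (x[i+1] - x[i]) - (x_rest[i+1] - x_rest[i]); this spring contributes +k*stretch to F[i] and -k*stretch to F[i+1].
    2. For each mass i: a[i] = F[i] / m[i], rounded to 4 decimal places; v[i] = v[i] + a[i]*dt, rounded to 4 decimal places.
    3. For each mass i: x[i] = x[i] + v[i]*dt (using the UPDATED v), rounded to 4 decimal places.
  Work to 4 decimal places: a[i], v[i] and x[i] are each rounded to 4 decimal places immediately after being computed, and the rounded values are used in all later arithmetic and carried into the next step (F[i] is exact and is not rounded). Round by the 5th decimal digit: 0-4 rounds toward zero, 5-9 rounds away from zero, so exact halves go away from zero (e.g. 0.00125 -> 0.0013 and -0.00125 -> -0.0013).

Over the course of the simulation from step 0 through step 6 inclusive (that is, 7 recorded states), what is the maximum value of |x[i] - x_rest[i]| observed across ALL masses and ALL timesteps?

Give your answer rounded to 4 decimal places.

Answer: 3.0000

Derivation:
Step 0: x=[5.0000 12.0000] v=[2.0000 0.0000]
Step 1: x=[7.0000 11.0000] v=[4.0000 -2.0000]
Step 2: x=[7.0000 12.0000] v=[0.0000 2.0000]
Step 3: x=[6.0000 14.0000] v=[-2.0000 4.0000]
Step 4: x=[7.0000 14.0000] v=[2.0000 0.0000]
Step 5: x=[9.0000 13.0000] v=[4.0000 -2.0000]
Step 6: x=[9.0000 14.0000] v=[0.0000 2.0000]
Max displacement = 3.0000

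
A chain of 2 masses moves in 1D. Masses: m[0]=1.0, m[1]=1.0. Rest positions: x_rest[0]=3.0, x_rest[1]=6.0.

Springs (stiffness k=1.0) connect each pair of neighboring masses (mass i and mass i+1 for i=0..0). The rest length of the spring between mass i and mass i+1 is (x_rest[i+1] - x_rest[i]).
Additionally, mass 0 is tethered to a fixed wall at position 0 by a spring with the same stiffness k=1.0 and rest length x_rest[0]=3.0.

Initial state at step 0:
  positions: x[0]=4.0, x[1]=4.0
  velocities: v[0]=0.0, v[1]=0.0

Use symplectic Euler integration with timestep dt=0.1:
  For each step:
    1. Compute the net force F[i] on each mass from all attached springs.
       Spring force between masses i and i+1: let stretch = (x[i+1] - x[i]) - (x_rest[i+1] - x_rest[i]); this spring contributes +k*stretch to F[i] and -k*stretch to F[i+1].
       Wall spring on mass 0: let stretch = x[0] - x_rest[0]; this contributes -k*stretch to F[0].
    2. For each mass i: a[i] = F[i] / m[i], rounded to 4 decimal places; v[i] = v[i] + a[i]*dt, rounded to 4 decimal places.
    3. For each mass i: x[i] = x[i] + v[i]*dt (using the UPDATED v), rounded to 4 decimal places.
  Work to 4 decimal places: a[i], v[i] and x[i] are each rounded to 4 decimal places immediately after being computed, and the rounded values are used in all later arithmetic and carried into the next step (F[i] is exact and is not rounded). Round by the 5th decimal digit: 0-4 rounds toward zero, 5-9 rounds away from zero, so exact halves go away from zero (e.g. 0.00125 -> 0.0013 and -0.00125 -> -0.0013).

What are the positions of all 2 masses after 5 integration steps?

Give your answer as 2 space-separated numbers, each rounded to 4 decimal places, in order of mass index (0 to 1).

Answer: 3.4377 4.4260

Derivation:
Step 0: x=[4.0000 4.0000] v=[0.0000 0.0000]
Step 1: x=[3.9600 4.0300] v=[-0.4000 0.3000]
Step 2: x=[3.8811 4.0893] v=[-0.7890 0.5930]
Step 3: x=[3.7655 4.1765] v=[-1.1563 0.8722]
Step 4: x=[3.6163 4.2896] v=[-1.4918 1.1311]
Step 5: x=[3.4377 4.4260] v=[-1.7861 1.3638]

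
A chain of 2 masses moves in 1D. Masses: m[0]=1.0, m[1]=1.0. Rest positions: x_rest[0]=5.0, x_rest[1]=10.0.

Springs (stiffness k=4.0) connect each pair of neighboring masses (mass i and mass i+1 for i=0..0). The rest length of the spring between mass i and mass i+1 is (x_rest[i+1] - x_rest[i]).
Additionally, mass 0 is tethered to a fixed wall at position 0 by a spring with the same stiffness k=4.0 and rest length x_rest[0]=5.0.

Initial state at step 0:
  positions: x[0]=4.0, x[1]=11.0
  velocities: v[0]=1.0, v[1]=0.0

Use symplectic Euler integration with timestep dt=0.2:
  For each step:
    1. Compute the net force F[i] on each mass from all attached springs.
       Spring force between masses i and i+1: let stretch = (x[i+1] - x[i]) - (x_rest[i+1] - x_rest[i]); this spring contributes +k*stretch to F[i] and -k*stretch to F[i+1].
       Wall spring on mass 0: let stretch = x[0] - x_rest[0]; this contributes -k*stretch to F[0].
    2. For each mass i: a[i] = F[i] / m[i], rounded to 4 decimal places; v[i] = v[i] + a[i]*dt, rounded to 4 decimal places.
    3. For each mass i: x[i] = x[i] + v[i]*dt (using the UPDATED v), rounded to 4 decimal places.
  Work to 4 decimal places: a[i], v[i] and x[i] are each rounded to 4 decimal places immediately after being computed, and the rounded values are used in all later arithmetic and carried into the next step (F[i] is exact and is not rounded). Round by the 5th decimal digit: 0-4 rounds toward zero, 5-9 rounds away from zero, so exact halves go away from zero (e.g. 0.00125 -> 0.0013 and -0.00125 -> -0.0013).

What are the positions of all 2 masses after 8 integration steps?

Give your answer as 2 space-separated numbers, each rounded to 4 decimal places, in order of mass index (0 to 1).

Step 0: x=[4.0000 11.0000] v=[1.0000 0.0000]
Step 1: x=[4.6800 10.6800] v=[3.4000 -1.6000]
Step 2: x=[5.5712 10.2000] v=[4.4560 -2.4000]
Step 3: x=[6.3116 9.7794] v=[3.7021 -2.1030]
Step 4: x=[6.5970 9.6040] v=[1.4271 -0.8772]
Step 5: x=[6.3080 9.7474] v=[-1.4449 0.7172]
Step 6: x=[5.5600 10.1405] v=[-3.7398 1.9657]
Step 7: x=[4.6553 10.6008] v=[-4.5234 2.3013]
Step 8: x=[3.9571 10.9098] v=[-3.4912 1.5449]

Answer: 3.9571 10.9098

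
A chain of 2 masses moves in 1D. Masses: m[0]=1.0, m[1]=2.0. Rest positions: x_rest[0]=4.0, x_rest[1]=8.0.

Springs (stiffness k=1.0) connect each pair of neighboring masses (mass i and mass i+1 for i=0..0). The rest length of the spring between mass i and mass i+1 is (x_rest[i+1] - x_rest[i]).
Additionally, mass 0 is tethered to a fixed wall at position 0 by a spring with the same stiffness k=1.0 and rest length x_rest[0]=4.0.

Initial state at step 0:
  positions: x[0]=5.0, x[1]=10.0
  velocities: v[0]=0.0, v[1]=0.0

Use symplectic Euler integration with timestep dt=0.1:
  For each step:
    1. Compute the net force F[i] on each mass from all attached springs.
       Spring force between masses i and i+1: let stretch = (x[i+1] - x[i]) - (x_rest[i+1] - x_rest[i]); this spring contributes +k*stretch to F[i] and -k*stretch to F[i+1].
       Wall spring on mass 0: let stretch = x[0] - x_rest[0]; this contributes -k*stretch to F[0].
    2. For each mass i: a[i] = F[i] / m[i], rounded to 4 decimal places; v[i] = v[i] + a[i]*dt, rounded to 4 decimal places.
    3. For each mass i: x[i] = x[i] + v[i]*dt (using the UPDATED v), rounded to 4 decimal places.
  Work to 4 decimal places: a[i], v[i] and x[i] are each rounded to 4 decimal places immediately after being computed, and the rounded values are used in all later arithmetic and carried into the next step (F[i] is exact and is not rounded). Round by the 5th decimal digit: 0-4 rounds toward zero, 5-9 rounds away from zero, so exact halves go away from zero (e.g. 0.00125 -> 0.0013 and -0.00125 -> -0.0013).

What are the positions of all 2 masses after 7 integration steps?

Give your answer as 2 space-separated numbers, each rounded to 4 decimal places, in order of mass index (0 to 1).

Answer: 4.9939 9.8629

Derivation:
Step 0: x=[5.0000 10.0000] v=[0.0000 0.0000]
Step 1: x=[5.0000 9.9950] v=[0.0000 -0.0500]
Step 2: x=[5.0000 9.9850] v=[-0.0005 -0.0998]
Step 3: x=[4.9998 9.9701] v=[-0.0020 -0.1491]
Step 4: x=[4.9993 9.9503] v=[-0.0050 -0.1976]
Step 5: x=[4.9983 9.9258] v=[-0.0098 -0.2452]
Step 6: x=[4.9966 9.8966] v=[-0.0169 -0.2916]
Step 7: x=[4.9939 9.8629] v=[-0.0266 -0.3366]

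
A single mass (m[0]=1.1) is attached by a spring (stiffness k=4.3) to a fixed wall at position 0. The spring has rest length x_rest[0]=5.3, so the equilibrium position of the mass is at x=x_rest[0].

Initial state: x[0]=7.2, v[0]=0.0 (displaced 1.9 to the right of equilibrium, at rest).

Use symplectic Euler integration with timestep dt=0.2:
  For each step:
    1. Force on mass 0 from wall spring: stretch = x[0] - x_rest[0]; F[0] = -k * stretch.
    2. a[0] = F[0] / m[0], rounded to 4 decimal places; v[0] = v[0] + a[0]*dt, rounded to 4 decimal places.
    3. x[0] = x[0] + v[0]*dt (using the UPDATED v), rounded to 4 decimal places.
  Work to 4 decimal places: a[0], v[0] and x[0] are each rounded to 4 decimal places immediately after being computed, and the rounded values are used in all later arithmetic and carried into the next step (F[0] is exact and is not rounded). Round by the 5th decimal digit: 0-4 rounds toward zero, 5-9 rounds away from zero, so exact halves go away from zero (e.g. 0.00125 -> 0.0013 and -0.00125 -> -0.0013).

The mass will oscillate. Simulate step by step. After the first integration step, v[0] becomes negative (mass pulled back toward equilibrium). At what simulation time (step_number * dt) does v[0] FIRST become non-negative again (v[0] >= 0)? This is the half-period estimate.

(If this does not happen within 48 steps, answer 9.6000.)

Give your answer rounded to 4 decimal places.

Step 0: x=[7.2000] v=[0.0000]
Step 1: x=[6.9029] v=[-1.4855]
Step 2: x=[6.3552] v=[-2.7387]
Step 3: x=[5.6425] v=[-3.5637]
Step 4: x=[4.8762] v=[-3.8315]
Step 5: x=[4.1762] v=[-3.5002]
Step 6: x=[3.6519] v=[-2.6216]
Step 7: x=[3.3853] v=[-1.3331]
Step 8: x=[3.4181] v=[0.1638]
First v>=0 after going negative at step 8, time=1.6000

Answer: 1.6000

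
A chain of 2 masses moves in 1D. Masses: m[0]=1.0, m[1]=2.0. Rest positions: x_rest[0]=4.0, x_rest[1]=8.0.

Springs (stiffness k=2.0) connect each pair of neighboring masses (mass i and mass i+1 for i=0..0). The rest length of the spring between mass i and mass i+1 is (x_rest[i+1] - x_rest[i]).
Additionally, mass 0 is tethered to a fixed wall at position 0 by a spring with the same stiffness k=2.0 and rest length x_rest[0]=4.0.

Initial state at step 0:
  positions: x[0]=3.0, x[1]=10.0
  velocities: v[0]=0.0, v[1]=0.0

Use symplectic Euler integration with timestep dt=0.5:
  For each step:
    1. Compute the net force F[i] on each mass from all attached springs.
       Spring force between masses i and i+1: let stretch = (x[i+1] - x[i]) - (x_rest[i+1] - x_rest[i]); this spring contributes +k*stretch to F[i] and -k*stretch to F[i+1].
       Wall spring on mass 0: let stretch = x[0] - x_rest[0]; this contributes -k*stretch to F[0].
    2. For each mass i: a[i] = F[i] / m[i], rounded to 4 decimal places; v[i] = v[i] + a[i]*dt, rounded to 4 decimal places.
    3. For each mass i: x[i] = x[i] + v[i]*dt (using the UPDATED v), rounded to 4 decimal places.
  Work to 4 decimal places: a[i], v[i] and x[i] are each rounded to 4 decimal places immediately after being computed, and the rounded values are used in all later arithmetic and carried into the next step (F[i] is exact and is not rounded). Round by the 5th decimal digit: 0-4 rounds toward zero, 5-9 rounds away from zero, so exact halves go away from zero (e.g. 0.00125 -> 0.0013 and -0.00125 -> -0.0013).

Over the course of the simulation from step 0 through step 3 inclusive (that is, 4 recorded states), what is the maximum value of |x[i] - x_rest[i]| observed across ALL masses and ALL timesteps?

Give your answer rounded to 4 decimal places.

Step 0: x=[3.0000 10.0000] v=[0.0000 0.0000]
Step 1: x=[5.0000 9.2500] v=[4.0000 -1.5000]
Step 2: x=[6.6250 8.4375] v=[3.2500 -1.6250]
Step 3: x=[5.8438 8.1719] v=[-1.5625 -0.5313]
Max displacement = 2.6250

Answer: 2.6250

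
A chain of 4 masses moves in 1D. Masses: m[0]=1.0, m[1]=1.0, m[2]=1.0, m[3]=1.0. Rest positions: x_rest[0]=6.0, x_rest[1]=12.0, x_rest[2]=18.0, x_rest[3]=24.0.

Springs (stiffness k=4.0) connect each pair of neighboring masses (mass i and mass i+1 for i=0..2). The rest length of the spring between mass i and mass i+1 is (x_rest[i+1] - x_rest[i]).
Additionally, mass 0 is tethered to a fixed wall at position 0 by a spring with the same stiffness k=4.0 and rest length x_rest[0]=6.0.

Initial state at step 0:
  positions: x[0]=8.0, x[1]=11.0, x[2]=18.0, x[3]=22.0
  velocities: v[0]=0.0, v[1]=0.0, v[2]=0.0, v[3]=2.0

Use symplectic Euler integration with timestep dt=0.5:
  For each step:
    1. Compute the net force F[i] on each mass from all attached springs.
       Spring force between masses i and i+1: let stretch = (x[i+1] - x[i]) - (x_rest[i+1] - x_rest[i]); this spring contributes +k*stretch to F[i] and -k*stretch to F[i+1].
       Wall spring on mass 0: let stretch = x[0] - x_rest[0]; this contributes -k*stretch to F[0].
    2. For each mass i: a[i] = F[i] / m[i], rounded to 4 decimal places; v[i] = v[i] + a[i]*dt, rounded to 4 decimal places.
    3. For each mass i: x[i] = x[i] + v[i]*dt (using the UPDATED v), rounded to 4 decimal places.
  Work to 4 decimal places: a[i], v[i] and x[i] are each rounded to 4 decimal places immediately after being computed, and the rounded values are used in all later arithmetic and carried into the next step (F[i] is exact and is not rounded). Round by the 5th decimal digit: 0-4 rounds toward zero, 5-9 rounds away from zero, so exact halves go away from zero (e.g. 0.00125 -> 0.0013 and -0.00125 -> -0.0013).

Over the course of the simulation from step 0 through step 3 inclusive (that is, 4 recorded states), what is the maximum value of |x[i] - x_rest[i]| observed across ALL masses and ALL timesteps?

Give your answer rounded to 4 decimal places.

Step 0: x=[8.0000 11.0000 18.0000 22.0000] v=[0.0000 0.0000 0.0000 2.0000]
Step 1: x=[3.0000 15.0000 15.0000 25.0000] v=[-10.0000 8.0000 -6.0000 6.0000]
Step 2: x=[7.0000 7.0000 22.0000 24.0000] v=[8.0000 -16.0000 14.0000 -2.0000]
Step 3: x=[4.0000 14.0000 16.0000 27.0000] v=[-6.0000 14.0000 -12.0000 6.0000]
Max displacement = 5.0000

Answer: 5.0000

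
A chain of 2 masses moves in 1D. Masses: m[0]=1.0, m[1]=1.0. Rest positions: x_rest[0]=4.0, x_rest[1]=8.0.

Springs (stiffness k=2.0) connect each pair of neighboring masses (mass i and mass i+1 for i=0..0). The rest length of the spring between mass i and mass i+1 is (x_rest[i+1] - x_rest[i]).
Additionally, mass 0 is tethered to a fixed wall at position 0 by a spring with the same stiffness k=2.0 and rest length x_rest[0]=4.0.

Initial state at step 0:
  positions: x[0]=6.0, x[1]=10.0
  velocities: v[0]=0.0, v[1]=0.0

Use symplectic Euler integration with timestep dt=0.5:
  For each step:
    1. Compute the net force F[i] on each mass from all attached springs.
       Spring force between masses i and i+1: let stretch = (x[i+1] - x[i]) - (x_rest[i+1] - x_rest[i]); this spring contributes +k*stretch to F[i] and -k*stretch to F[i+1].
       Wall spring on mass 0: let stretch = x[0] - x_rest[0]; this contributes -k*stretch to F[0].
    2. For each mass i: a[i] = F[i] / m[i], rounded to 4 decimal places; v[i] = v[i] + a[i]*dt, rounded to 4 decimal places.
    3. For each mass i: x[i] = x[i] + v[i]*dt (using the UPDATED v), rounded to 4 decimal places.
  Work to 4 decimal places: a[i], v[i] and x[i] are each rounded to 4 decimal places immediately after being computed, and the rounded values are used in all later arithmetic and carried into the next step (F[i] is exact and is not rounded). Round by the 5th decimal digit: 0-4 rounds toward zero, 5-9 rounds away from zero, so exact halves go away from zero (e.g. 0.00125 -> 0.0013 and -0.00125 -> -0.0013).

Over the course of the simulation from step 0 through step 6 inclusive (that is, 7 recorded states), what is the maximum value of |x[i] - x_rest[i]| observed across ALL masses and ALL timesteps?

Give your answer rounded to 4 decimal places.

Step 0: x=[6.0000 10.0000] v=[0.0000 0.0000]
Step 1: x=[5.0000 10.0000] v=[-2.0000 0.0000]
Step 2: x=[4.0000 9.5000] v=[-2.0000 -1.0000]
Step 3: x=[3.7500 8.2500] v=[-0.5000 -2.5000]
Step 4: x=[3.8750 6.7500] v=[0.2500 -3.0000]
Step 5: x=[3.5000 5.8125] v=[-0.7500 -1.8750]
Step 6: x=[2.5313 5.7188] v=[-1.9375 -0.1875]
Max displacement = 2.2812

Answer: 2.2812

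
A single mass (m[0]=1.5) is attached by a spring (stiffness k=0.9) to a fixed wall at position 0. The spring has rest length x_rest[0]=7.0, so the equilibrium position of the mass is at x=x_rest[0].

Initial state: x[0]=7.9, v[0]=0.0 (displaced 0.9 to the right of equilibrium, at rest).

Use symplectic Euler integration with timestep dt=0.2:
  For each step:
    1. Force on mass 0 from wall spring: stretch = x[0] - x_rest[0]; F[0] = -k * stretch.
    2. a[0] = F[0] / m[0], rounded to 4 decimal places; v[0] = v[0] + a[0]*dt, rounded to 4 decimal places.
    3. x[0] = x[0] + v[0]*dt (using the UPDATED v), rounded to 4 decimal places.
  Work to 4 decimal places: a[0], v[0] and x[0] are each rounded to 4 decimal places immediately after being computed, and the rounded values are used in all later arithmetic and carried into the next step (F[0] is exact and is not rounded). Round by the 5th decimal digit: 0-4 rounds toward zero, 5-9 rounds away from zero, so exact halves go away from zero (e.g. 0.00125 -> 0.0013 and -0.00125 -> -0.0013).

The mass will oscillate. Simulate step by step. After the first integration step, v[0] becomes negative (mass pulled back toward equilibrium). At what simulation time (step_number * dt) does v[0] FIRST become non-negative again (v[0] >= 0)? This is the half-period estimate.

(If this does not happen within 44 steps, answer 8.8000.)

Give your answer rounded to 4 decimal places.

Answer: 4.2000

Derivation:
Step 0: x=[7.9000] v=[0.0000]
Step 1: x=[7.8784] v=[-0.1080]
Step 2: x=[7.8357] v=[-0.2134]
Step 3: x=[7.7730] v=[-0.3137]
Step 4: x=[7.6917] v=[-0.4065]
Step 5: x=[7.5938] v=[-0.4895]
Step 6: x=[7.4816] v=[-0.5608]
Step 7: x=[7.3579] v=[-0.6186]
Step 8: x=[7.2256] v=[-0.6615]
Step 9: x=[7.0879] v=[-0.6886]
Step 10: x=[6.9481] v=[-0.6991]
Step 11: x=[6.8095] v=[-0.6929]
Step 12: x=[6.6755] v=[-0.6700]
Step 13: x=[6.5493] v=[-0.6311]
Step 14: x=[6.4339] v=[-0.5770]
Step 15: x=[6.3321] v=[-0.5091]
Step 16: x=[6.2463] v=[-0.4290]
Step 17: x=[6.1786] v=[-0.3386]
Step 18: x=[6.1306] v=[-0.2400]
Step 19: x=[6.1035] v=[-0.1357]
Step 20: x=[6.0979] v=[-0.0281]
Step 21: x=[6.1139] v=[0.0802]
First v>=0 after going negative at step 21, time=4.2000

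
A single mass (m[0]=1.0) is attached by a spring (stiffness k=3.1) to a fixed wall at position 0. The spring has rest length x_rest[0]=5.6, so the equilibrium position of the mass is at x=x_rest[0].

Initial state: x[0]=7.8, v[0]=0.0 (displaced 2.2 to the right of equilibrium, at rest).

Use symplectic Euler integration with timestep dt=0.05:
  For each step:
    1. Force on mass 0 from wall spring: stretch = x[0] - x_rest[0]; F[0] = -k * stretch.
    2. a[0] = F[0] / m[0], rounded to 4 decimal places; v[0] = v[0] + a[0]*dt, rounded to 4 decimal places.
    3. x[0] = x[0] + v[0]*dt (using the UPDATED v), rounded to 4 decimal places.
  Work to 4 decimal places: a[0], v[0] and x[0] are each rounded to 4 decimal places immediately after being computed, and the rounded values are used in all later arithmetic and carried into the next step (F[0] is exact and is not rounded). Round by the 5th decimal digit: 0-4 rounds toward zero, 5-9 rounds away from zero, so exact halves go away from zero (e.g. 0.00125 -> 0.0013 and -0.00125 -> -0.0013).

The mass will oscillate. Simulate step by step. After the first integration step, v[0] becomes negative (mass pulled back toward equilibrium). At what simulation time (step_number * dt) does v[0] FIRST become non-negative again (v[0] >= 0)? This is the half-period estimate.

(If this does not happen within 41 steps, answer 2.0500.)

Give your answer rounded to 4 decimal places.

Step 0: x=[7.8000] v=[0.0000]
Step 1: x=[7.7830] v=[-0.3410]
Step 2: x=[7.7490] v=[-0.6794]
Step 3: x=[7.6984] v=[-1.0125]
Step 4: x=[7.6315] v=[-1.3378]
Step 5: x=[7.5489] v=[-1.6527]
Step 6: x=[7.4512] v=[-1.9548]
Step 7: x=[7.3391] v=[-2.2417]
Step 8: x=[7.2135] v=[-2.5113]
Step 9: x=[7.0754] v=[-2.7614]
Step 10: x=[6.9259] v=[-2.9901]
Step 11: x=[6.7661] v=[-3.1956]
Step 12: x=[6.5973] v=[-3.3763]
Step 13: x=[6.4208] v=[-3.5309]
Step 14: x=[6.2379] v=[-3.6581]
Step 15: x=[6.0501] v=[-3.7570]
Step 16: x=[5.8588] v=[-3.8268]
Step 17: x=[5.6655] v=[-3.8669]
Step 18: x=[5.4716] v=[-3.8771]
Step 19: x=[5.2787] v=[-3.8572]
Step 20: x=[5.0883] v=[-3.8074]
Step 21: x=[4.9019] v=[-3.7281]
Step 22: x=[4.7209] v=[-3.6199]
Step 23: x=[4.5467] v=[-3.4836]
Step 24: x=[4.3807] v=[-3.3203]
Step 25: x=[4.2241] v=[-3.1313]
Step 26: x=[4.0782] v=[-2.9180]
Step 27: x=[3.9441] v=[-2.6821]
Step 28: x=[3.8228] v=[-2.4254]
Step 29: x=[3.7153] v=[-2.1499]
Step 30: x=[3.6224] v=[-1.8578]
Step 31: x=[3.5448] v=[-1.5513]
Step 32: x=[3.4832] v=[-1.2327]
Step 33: x=[3.4380] v=[-0.9046]
Step 34: x=[3.4095] v=[-0.5695]
Step 35: x=[3.3980] v=[-0.2300]
Step 36: x=[3.4036] v=[0.1113]
First v>=0 after going negative at step 36, time=1.8000

Answer: 1.8000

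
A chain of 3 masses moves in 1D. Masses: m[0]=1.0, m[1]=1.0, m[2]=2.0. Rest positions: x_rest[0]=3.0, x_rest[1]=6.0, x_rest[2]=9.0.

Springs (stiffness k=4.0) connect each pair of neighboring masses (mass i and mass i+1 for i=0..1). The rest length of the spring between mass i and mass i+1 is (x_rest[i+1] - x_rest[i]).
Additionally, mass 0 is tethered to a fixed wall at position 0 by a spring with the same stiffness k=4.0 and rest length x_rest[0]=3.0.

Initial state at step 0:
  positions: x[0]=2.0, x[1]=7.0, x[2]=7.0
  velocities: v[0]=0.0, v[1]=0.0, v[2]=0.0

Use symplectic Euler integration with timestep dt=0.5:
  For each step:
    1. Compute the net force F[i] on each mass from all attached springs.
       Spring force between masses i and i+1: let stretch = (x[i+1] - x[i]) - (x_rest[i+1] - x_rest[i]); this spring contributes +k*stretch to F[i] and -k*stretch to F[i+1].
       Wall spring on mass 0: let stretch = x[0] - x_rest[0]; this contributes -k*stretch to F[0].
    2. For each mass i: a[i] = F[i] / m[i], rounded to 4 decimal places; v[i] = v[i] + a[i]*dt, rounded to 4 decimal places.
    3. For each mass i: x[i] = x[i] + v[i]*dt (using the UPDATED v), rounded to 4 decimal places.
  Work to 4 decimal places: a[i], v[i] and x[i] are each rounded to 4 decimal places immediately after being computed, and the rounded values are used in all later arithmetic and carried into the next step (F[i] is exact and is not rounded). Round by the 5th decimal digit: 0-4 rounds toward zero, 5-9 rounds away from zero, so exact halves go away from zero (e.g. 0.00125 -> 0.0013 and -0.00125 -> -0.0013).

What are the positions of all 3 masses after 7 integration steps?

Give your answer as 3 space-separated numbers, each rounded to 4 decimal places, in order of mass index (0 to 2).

Step 0: x=[2.0000 7.0000 7.0000] v=[0.0000 0.0000 0.0000]
Step 1: x=[5.0000 2.0000 8.5000] v=[6.0000 -10.0000 3.0000]
Step 2: x=[0.0000 6.5000 8.2500] v=[-10.0000 9.0000 -0.5000]
Step 3: x=[1.5000 6.2500 8.6250] v=[3.0000 -0.5000 0.7500]
Step 4: x=[6.2500 3.6250 9.3125] v=[9.5000 -5.2500 1.3750]
Step 5: x=[2.1250 9.3125 8.6563] v=[-8.2500 11.3750 -1.3125]
Step 6: x=[3.0625 7.1563 9.8282] v=[1.8750 -4.3124 2.3437]
Step 7: x=[5.0313 3.5782 11.1641] v=[3.9376 -7.1562 2.6718]

Answer: 5.0313 3.5782 11.1641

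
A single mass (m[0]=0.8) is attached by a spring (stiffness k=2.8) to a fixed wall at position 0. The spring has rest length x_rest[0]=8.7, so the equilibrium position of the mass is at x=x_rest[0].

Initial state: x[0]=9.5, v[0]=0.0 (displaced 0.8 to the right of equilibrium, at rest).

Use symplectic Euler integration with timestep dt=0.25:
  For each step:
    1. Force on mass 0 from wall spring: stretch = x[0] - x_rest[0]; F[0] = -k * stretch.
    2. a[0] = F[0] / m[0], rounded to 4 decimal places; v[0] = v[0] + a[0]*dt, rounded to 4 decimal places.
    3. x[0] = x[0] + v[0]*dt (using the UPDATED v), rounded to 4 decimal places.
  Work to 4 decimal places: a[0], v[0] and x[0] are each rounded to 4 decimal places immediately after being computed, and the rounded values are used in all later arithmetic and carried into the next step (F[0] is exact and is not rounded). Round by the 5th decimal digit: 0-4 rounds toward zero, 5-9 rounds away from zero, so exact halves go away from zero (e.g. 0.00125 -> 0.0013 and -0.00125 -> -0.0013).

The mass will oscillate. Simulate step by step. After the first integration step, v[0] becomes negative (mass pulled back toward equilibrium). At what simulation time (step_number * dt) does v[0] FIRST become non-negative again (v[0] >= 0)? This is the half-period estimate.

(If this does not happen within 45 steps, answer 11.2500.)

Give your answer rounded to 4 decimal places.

Step 0: x=[9.5000] v=[0.0000]
Step 1: x=[9.3250] v=[-0.7000]
Step 2: x=[9.0133] v=[-1.2469]
Step 3: x=[8.6330] v=[-1.5211]
Step 4: x=[8.2674] v=[-1.4625]
Step 5: x=[7.9964] v=[-1.0840]
Step 6: x=[7.8793] v=[-0.4684]
Step 7: x=[7.9417] v=[0.2497]
First v>=0 after going negative at step 7, time=1.7500

Answer: 1.7500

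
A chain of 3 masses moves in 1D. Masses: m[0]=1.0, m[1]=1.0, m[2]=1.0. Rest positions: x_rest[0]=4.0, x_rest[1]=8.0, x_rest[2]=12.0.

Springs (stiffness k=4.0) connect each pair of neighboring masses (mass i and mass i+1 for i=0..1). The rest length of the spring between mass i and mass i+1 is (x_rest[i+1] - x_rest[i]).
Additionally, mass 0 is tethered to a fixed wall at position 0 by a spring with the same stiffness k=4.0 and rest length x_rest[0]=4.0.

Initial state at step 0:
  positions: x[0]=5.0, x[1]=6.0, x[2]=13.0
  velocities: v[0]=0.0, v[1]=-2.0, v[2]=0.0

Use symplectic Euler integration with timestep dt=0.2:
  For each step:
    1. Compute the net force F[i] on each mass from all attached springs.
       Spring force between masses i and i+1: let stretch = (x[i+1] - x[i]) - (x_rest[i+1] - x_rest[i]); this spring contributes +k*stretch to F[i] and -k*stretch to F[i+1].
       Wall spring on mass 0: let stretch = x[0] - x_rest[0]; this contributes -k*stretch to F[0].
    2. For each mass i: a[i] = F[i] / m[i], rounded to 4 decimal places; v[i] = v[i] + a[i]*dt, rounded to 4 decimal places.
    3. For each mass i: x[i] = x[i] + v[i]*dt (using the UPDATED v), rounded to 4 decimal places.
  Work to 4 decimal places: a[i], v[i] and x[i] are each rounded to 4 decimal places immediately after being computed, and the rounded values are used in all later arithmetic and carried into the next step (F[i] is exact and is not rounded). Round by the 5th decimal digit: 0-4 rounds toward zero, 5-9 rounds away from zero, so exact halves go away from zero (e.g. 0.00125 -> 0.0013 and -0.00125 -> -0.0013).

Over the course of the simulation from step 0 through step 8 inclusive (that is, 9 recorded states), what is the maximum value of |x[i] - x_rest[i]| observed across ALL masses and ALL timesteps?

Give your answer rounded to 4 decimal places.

Step 0: x=[5.0000 6.0000 13.0000] v=[0.0000 -2.0000 0.0000]
Step 1: x=[4.3600 6.5600 12.5200] v=[-3.2000 2.8000 -2.4000]
Step 2: x=[3.3744 7.7216 11.7264] v=[-4.9280 5.8080 -3.9680]
Step 3: x=[2.5444 8.8284 10.9320] v=[-4.1498 5.5341 -3.9718]
Step 4: x=[2.3128 9.2664 10.4411] v=[-1.1581 2.1898 -2.4547]
Step 5: x=[2.8237 8.7797 10.4022] v=[2.5545 -2.4333 -0.1945]
Step 6: x=[3.8358 7.5997 10.7437] v=[5.0603 -5.9001 1.7075]
Step 7: x=[4.8364 6.3205 11.2222] v=[5.0028 -6.3960 2.3923]
Step 8: x=[5.3006 5.5881 11.5564] v=[2.3210 -3.6619 1.6709]
Max displacement = 2.4119

Answer: 2.4119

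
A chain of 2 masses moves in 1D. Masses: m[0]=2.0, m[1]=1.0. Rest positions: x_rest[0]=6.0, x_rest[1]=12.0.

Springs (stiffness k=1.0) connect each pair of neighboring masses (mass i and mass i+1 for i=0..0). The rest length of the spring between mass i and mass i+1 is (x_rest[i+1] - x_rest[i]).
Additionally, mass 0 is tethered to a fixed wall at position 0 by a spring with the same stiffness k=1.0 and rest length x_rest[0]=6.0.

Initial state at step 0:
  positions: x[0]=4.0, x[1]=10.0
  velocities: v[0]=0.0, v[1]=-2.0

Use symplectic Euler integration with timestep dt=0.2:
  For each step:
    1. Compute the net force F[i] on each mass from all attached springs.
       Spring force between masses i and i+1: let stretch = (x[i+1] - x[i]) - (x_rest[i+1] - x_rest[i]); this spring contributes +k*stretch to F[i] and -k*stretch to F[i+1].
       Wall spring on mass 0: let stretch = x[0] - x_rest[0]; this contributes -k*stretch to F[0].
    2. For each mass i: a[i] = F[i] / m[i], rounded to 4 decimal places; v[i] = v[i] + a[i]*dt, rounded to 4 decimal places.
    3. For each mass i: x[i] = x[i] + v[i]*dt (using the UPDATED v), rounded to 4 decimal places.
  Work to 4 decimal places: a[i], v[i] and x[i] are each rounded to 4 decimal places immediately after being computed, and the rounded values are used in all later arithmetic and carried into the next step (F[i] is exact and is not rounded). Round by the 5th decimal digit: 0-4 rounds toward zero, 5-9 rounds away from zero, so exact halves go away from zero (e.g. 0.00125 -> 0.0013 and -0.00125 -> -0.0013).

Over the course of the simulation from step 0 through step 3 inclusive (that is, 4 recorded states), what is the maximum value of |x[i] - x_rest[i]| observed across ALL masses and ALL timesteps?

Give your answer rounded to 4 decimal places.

Step 0: x=[4.0000 10.0000] v=[0.0000 -2.0000]
Step 1: x=[4.0400 9.6000] v=[0.2000 -2.0000]
Step 2: x=[4.1104 9.2176] v=[0.3520 -1.9120]
Step 3: x=[4.2007 8.8709] v=[0.4517 -1.7334]
Max displacement = 3.1291

Answer: 3.1291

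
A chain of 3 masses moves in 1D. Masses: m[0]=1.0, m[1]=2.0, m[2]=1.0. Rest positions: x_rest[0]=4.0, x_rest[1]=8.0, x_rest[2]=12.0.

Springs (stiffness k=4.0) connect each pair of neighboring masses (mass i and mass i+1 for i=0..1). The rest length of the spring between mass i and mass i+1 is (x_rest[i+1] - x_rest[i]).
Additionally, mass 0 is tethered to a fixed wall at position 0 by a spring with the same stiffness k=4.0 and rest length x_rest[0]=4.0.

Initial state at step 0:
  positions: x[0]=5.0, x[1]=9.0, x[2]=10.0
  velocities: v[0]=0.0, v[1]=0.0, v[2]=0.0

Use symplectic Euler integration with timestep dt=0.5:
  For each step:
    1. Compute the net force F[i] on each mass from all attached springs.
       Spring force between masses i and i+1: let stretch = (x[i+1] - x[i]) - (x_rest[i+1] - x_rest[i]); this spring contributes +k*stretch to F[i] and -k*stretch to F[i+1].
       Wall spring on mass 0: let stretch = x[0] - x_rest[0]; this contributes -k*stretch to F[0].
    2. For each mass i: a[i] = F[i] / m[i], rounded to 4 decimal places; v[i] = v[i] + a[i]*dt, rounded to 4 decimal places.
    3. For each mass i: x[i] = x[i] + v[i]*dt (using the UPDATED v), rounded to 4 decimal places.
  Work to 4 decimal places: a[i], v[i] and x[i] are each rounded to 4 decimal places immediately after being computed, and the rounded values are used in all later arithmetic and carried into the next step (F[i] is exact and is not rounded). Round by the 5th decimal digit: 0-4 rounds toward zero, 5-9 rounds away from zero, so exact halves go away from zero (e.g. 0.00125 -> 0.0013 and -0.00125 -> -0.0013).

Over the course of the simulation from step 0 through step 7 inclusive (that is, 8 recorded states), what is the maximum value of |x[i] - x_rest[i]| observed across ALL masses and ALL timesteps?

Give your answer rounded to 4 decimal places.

Step 0: x=[5.0000 9.0000 10.0000] v=[0.0000 0.0000 0.0000]
Step 1: x=[4.0000 7.5000 13.0000] v=[-2.0000 -3.0000 6.0000]
Step 2: x=[2.5000 7.0000 14.5000] v=[-3.0000 -1.0000 3.0000]
Step 3: x=[3.0000 8.0000 12.5000] v=[1.0000 2.0000 -4.0000]
Step 4: x=[5.5000 8.7500 10.0000] v=[5.0000 1.5000 -5.0000]
Step 5: x=[5.7500 8.5000 10.2500] v=[0.5000 -0.5000 0.5000]
Step 6: x=[3.0000 7.7500 12.7500] v=[-5.5000 -1.5000 5.0000]
Step 7: x=[2.0000 7.1250 14.2500] v=[-2.0000 -1.2500 3.0000]
Max displacement = 2.5000

Answer: 2.5000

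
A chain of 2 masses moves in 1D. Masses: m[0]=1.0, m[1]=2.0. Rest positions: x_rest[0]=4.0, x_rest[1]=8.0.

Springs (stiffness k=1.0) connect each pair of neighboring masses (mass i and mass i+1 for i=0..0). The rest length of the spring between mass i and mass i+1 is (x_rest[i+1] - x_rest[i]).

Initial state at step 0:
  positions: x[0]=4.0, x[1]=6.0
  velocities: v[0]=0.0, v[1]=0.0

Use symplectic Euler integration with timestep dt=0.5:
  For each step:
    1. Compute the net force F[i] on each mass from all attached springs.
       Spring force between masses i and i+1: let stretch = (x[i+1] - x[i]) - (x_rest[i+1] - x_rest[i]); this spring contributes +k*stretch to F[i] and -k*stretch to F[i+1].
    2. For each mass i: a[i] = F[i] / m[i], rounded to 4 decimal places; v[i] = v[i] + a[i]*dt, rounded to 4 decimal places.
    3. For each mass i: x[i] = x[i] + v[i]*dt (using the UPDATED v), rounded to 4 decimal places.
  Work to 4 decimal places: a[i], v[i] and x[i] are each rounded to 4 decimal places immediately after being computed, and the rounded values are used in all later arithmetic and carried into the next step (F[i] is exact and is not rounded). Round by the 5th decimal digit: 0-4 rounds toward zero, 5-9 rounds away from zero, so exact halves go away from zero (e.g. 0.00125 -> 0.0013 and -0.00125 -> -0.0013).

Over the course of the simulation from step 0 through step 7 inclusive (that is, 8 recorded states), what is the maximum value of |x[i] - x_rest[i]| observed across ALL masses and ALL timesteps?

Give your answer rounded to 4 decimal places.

Step 0: x=[4.0000 6.0000] v=[0.0000 0.0000]
Step 1: x=[3.5000 6.2500] v=[-1.0000 0.5000]
Step 2: x=[2.6875 6.6563] v=[-1.6250 0.8125]
Step 3: x=[1.8672 7.0665] v=[-1.6406 0.8203]
Step 4: x=[1.3467 7.3268] v=[-1.0410 0.5205]
Step 5: x=[1.3212 7.3396] v=[-0.0510 0.0255]
Step 6: x=[1.8003 7.1001] v=[0.9582 -0.4791]
Step 7: x=[2.6044 6.6981] v=[1.6081 -0.8041]
Max displacement = 2.6788

Answer: 2.6788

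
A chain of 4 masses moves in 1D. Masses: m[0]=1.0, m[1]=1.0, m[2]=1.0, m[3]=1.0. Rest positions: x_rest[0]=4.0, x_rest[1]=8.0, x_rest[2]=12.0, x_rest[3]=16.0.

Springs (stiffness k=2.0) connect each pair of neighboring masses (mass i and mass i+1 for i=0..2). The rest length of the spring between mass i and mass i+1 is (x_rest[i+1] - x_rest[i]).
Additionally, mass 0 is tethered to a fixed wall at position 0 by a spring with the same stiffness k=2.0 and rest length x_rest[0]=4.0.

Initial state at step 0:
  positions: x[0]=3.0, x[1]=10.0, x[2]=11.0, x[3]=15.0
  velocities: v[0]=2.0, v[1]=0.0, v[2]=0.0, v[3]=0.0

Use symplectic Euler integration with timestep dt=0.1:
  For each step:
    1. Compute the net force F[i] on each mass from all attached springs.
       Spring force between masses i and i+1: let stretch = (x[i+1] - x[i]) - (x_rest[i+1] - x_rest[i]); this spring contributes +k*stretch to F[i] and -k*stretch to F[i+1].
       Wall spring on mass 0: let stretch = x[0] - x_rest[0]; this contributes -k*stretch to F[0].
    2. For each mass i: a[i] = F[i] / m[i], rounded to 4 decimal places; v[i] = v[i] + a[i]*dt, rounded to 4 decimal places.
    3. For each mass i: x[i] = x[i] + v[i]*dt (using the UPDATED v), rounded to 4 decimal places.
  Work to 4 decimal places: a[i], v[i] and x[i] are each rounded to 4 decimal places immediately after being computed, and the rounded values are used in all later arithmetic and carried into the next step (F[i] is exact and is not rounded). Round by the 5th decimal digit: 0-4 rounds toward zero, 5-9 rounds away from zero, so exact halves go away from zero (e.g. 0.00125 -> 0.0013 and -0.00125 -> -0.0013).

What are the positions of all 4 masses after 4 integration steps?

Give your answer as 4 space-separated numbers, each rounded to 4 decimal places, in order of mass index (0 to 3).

Answer: 4.4410 8.9486 11.5311 15.0172

Derivation:
Step 0: x=[3.0000 10.0000 11.0000 15.0000] v=[2.0000 0.0000 0.0000 0.0000]
Step 1: x=[3.2800 9.8800 11.0600 15.0000] v=[2.8000 -1.2000 0.6000 0.0000]
Step 2: x=[3.6264 9.6516 11.1752 15.0012] v=[3.4640 -2.2840 1.1520 0.0120]
Step 3: x=[4.0208 9.3332 11.3365 15.0059] v=[3.9438 -3.1843 1.6125 0.0468]
Step 4: x=[4.4410 8.9486 11.5311 15.0172] v=[4.2021 -3.8461 1.9457 0.1129]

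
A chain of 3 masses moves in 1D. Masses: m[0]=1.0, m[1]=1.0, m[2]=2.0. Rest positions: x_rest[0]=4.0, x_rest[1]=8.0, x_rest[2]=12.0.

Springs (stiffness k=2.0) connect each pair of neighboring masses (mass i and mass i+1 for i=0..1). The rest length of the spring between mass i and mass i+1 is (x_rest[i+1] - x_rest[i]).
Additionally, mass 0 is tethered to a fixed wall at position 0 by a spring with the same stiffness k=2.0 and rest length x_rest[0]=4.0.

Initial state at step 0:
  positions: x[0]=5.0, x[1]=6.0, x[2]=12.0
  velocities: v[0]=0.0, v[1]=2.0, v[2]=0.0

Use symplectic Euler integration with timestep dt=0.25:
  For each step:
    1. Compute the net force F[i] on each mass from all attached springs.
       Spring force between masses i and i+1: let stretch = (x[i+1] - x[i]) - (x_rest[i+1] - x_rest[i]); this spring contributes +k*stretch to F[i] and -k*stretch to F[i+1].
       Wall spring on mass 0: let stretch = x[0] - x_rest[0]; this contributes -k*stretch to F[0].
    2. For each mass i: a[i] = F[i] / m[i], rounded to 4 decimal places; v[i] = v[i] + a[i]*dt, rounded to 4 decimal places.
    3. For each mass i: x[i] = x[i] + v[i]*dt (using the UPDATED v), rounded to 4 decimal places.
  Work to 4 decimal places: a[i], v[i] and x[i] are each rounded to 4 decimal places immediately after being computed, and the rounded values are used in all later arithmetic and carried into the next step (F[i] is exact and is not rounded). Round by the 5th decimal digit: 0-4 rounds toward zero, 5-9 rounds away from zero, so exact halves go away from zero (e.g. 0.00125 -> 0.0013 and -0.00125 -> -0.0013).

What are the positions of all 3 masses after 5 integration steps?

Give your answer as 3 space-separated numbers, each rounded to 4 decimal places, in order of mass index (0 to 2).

Answer: 3.3303 10.1704 11.7764

Derivation:
Step 0: x=[5.0000 6.0000 12.0000] v=[0.0000 2.0000 0.0000]
Step 1: x=[4.5000 7.1250 11.8750] v=[-2.0000 4.5000 -0.5000]
Step 2: x=[3.7656 8.5156 11.7031] v=[-2.9375 5.5625 -0.6875]
Step 3: x=[3.1543 9.7109 11.5820] v=[-2.4453 4.7813 -0.4844]
Step 4: x=[2.9683 10.3206 11.5940] v=[-0.7442 2.4386 0.0478]
Step 5: x=[3.3303 10.1704 11.7764] v=[1.4478 -0.6009 0.7295]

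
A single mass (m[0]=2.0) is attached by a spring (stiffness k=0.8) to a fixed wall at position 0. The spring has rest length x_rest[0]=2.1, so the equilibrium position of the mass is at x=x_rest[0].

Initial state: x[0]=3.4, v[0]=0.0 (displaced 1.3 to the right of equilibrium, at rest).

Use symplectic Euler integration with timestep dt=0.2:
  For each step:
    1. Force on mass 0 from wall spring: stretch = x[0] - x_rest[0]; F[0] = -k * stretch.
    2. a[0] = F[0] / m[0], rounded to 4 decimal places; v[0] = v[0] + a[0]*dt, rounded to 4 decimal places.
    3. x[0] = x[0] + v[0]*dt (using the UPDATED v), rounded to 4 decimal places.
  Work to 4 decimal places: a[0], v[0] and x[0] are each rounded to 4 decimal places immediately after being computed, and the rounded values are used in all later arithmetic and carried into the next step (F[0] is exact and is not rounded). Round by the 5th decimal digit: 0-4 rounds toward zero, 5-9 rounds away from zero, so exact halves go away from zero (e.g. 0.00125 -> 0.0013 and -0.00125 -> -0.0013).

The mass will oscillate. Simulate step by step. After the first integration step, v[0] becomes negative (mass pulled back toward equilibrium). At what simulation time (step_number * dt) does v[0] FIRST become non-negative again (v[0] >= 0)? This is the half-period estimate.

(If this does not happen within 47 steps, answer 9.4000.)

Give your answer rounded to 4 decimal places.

Answer: 5.0000

Derivation:
Step 0: x=[3.4000] v=[0.0000]
Step 1: x=[3.3792] v=[-0.1040]
Step 2: x=[3.3379] v=[-0.2063]
Step 3: x=[3.2768] v=[-0.3053]
Step 4: x=[3.1969] v=[-0.3994]
Step 5: x=[3.0995] v=[-0.4872]
Step 6: x=[2.9861] v=[-0.5672]
Step 7: x=[2.8585] v=[-0.6381]
Step 8: x=[2.7187] v=[-0.6988]
Step 9: x=[2.5690] v=[-0.7483]
Step 10: x=[2.4118] v=[-0.7858]
Step 11: x=[2.2497] v=[-0.8107]
Step 12: x=[2.0852] v=[-0.8227]
Step 13: x=[1.9209] v=[-0.8215]
Step 14: x=[1.7595] v=[-0.8072]
Step 15: x=[1.6035] v=[-0.7800]
Step 16: x=[1.4554] v=[-0.7403]
Step 17: x=[1.3177] v=[-0.6887]
Step 18: x=[1.1925] v=[-0.6261]
Step 19: x=[1.0818] v=[-0.5535]
Step 20: x=[0.9874] v=[-0.4720]
Step 21: x=[0.9108] v=[-0.3830]
Step 22: x=[0.8532] v=[-0.2879]
Step 23: x=[0.8156] v=[-0.1882]
Step 24: x=[0.7985] v=[-0.0854]
Step 25: x=[0.8022] v=[0.0187]
First v>=0 after going negative at step 25, time=5.0000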